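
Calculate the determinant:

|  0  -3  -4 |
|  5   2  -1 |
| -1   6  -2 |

The determinant is -161.

Expand along column 1:
  − 5 · |-3 -4; 6 -2| = −5·(6 − (-24)) = -150
  + (-1) · |-3 -4; 2 -1| = (-1)·(3 − (-8)) = -11
Sum: (-150) + (-11) = -161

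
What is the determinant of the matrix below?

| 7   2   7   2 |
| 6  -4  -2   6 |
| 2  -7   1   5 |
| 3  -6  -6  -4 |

Expand along row 1:
  + (7) · M_11   where M_11 = det([-4 -2 6; -7 1 5; -6 -6 -4]) = 300
  − (2) · M_12   where M_12 = det([6 -2 6; 2 1 5; 3 -6 -4]) = 20
  + (7) · M_13   where M_13 = det([6 -4 6; 2 -7 5; 3 -6 -4]) = 310
  − (2) · M_14   where M_14 = det([6 -4 -2; 2 -7 1; 3 -6 -6]) = 210
det = (+1)·(7)·(300) + (-1)·(2)·(20) + (+1)·(7)·(310) + (-1)·(2)·(210) = 3810

The determinant is 3810.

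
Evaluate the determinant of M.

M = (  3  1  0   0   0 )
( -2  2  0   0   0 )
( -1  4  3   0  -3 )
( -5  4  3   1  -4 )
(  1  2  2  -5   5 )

48

M is block lower-triangular with a 2×2 block and a 3×3 block on the diagonal, so its determinant equals the product of the determinants of the diagonal blocks.
det of the 2×2 block = 8
det of the 3×3 block = 6
det = (8)·(6) = 48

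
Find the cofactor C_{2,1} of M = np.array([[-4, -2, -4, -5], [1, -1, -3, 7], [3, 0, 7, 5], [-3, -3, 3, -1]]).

1

Delete row 2 and column 1; the remaining 3×3 submatrix is [-2 -4 -5; 0 7 5; -3 3 -1].
Its determinant is -1.
The cofactor carries sign (−1)^(2+1) = −1, so C_{2,1} = −(-1) = 1.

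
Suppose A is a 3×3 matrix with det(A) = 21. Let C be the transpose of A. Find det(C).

det(C) = 21

det(Aᵀ) = det(A).
det(C) = (1)·(21) = 21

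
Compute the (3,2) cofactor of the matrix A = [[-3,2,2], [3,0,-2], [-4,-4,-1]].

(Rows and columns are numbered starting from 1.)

Delete row 3 and column 2; the remaining 2×2 submatrix is [-3 2; 3 -2].
Its determinant is (-3)·(-2) − 2·3 = 0.
The cofactor carries sign (−1)^(3+2) = −1, so C_{3,2} = −(0) = 0.

The cofactor is 0.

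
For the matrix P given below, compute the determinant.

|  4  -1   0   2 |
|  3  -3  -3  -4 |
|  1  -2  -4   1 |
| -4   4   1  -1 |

Expand along row 1 (it has 1 zero):
  + (4) · M_11   where M_11 = det([-3 -3 -4; -2 -4 1; 4 1 -1]) = -71
  − (-1) · M_12   where M_12 = det([3 -3 -4; 1 -4 1; -4 1 -1]) = 78
  − (2) · M_14   where M_14 = det([3 -3 -3; 1 -2 -4; -4 4 1]) = 9
det = (+1)·(4)·(-71) + (-1)·(-1)·(78) + (-1)·(2)·(9) = -224

-224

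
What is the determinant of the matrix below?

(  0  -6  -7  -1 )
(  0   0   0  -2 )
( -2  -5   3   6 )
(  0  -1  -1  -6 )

Expand along row 2 (it has 3 zeros):
  + (-2) · M_24   where M_24 = det([0 -6 -7; -2 -5 3; 0 -1 -1]) = -2
det = (+1)·(-2)·(-2) = 4

4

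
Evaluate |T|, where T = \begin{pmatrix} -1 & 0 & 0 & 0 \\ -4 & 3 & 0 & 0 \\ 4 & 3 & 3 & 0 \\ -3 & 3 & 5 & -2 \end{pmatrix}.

18

T is lower triangular, so det(T) is the product of the diagonal entries:
det = (-1) · (3) · (3) · (-2) = 18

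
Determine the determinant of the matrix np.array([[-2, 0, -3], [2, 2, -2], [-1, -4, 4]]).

The determinant is 18.

Expand along column 2:
  + 2 · |-2 -3; -1 4| = 2·(-8 − 3) = -22
  − (-4) · |-2 -3; 2 -2| = −(-4)·(4 − (-6)) = 40
Sum: (-22) + (40) = 18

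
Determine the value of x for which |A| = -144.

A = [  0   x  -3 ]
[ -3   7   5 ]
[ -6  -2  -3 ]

Expanding along the column containing x, det(A) is linear in x: det(A) = (-39)·x + (-144).
Set (-39)·x + (-144) = -144  ⇒  (-39)·x = 0  ⇒  x = 0.

0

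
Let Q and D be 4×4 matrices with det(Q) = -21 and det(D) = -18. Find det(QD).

det(QD) = det(Q)·det(D) = (-21)·(-18) = 378

|QD| = 378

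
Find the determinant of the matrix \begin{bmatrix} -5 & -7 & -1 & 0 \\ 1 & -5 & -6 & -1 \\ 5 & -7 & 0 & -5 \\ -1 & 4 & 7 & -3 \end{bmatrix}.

Expand along row 1 (it has 1 zero):
  + (-5) · M_11   where M_11 = det([-5 -6 -1; -7 0 -5; 4 7 -3]) = 120
  − (-7) · M_12   where M_12 = det([1 -6 -1; 5 0 -5; -1 7 -3]) = -120
  + (-1) · M_13   where M_13 = det([1 -5 -1; 5 -7 -5; -1 4 -3]) = -72
det = (+1)·(-5)·(120) + (-1)·(-7)·(-120) + (+1)·(-1)·(-72) = -1368

-1368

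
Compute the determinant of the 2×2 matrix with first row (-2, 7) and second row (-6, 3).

36

det = (-2)·3 − 7·(-6) = -6 − (-42) = 36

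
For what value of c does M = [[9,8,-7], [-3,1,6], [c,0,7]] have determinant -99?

-6

Expanding along the column containing c, det(M) is linear in c: det(M) = (55)·c + (231).
Set (55)·c + (231) = -99  ⇒  (55)·c = -330  ⇒  c = -6.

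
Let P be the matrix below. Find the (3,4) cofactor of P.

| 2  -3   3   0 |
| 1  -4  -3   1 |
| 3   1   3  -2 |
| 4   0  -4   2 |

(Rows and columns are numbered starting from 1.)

Delete row 3 and column 4; the remaining 3×3 submatrix is [2 -3 3; 1 -4 -3; 4 0 -4].
Its determinant is 104.
The cofactor carries sign (−1)^(3+4) = −1, so C_{3,4} = −(104) = -104.

-104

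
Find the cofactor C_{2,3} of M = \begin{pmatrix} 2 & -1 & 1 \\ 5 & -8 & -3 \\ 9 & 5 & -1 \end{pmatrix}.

Delete row 2 and column 3; the remaining 2×2 submatrix is [2 -1; 9 5].
Its determinant is 2·5 − (-1)·9 = 19.
The cofactor carries sign (−1)^(2+3) = −1, so C_{2,3} = −(19) = -19.

-19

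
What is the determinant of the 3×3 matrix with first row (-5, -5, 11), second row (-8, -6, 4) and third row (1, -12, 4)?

Expand along column 1:
  + (-5) · |-6 4; -12 4| = (-5)·(-24 − (-48)) = -120
  − (-8) · |-5 11; -12 4| = −(-8)·(-20 − (-132)) = 896
  + 1 · |-5 11; -6 4| = 1·(-20 − (-66)) = 46
Sum: (-120) + (896) + (46) = 822

The determinant is 822.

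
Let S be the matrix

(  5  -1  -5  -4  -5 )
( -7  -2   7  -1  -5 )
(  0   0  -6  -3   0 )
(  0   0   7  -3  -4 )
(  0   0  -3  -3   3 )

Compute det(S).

S is block upper-triangular with a 2×2 block and a 3×3 block on the diagonal, so its determinant equals the product of the determinants of the diagonal blocks.
det of the 2×2 block = -17
det of the 3×3 block = 153
det = (-17)·(153) = -2601

The determinant is -2601.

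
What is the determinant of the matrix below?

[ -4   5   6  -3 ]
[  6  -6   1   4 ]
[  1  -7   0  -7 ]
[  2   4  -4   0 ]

Expand along row 3 (it has 1 zero):
  + (1) · M_31   where M_31 = det([5 6 -3; -6 1 4; 4 -4 0]) = 116
  − (-7) · M_32   where M_32 = det([-4 6 -3; 6 1 4; 2 -4 0]) = 62
  − (-7) · M_34   where M_34 = det([-4 5 6; 6 -6 1; 2 4 -4]) = 266
det = (+1)·(1)·(116) + (-1)·(-7)·(62) + (-1)·(-7)·(266) = 2412

2412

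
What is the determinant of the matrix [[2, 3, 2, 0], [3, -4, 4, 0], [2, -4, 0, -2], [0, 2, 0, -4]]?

-200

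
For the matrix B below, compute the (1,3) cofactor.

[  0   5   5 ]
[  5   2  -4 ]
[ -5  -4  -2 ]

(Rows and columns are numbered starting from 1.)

-10

Delete row 1 and column 3; the remaining 2×2 submatrix is [5 2; -5 -4].
Its determinant is 5·(-4) − 2·(-5) = -10.
The cofactor carries sign (−1)^(1+3) = +1, so C_{1,3} = +(-10) = -10.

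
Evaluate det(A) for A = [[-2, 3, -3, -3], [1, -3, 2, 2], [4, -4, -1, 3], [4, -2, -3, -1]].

The determinant is 54.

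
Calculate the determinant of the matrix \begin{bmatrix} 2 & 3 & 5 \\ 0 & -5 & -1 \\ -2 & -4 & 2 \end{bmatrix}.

-72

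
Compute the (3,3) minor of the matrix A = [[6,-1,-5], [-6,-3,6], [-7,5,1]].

Delete row 3 and column 3; the remaining 2×2 submatrix is [6 -1; -6 -3].
Its determinant is 6·(-3) − (-1)·(-6) = -24.

The minor is -24.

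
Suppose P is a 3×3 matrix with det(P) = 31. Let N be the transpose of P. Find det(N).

|N| = 31

det(Pᵀ) = det(P).
det(N) = (1)·(31) = 31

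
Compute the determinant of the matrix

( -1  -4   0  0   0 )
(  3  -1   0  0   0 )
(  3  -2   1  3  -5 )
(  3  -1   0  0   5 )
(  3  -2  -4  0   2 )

The matrix is block lower-triangular with a 2×2 block and a 3×3 block on the diagonal, so its determinant equals the product of the determinants of the diagonal blocks.
det of the 2×2 block = 13
det of the 3×3 block = -60
det = (13)·(-60) = -780

The determinant is -780.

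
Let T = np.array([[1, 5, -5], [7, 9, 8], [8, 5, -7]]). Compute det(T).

Expand along row 1:
  + 1 · |9 8; 5 -7| = 1·(-63 − 40) = -103
  − 5 · |7 8; 8 -7| = −5·(-49 − 64) = 565
  + (-5) · |7 9; 8 5| = (-5)·(35 − 72) = 185
Sum: (-103) + (565) + (185) = 647

The determinant is 647.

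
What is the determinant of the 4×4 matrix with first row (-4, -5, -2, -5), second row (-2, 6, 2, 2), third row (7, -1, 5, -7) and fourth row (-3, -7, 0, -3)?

-1368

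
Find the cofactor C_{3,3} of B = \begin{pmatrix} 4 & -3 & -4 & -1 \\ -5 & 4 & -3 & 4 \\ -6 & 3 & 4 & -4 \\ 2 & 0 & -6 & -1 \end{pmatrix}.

Delete row 3 and column 3; the remaining 3×3 submatrix is [4 -3 -1; -5 4 4; 2 0 -1].
Its determinant is -17.
The cofactor carries sign (−1)^(3+3) = +1, so C_{3,3} = +(-17) = -17.

-17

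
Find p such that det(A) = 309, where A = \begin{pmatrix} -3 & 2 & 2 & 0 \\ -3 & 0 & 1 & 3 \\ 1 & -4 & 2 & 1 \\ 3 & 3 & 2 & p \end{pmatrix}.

Expanding along the column containing p, det(A) is linear in p: det(A) = (26)·p + (231).
Set (26)·p + (231) = 309  ⇒  (26)·p = 78  ⇒  p = 3.

p = 3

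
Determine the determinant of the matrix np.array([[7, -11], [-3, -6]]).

det = 7·(-6) − (-11)·(-3) = -42 − 33 = -75

-75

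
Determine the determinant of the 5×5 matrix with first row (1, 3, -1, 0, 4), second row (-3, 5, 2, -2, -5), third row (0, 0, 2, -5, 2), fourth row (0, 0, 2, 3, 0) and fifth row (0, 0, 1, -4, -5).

The determinant is -1428.

The matrix is block upper-triangular with a 2×2 block and a 3×3 block on the diagonal, so its determinant equals the product of the determinants of the diagonal blocks.
det of the 2×2 block = 14
det of the 3×3 block = -102
det = (14)·(-102) = -1428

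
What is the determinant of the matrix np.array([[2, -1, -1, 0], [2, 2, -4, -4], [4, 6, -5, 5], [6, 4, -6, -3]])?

The determinant is -186.

Expand along row 1 (it has 1 zero):
  + (2) · M_11   where M_11 = det([2 -4 -4; 6 -5 5; 4 -6 -3]) = 2
  − (-1) · M_12   where M_12 = det([2 -4 -4; 4 -5 5; 6 -6 -3]) = -102
  + (-1) · M_13   where M_13 = det([2 2 -4; 4 6 5; 6 4 -3]) = 88
det = (+1)·(2)·(2) + (-1)·(-1)·(-102) + (+1)·(-1)·(88) = -186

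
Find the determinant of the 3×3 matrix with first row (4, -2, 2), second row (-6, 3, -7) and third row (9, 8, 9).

200

Expand along column 1:
  + 4 · |3 -7; 8 9| = 4·(27 − (-56)) = 332
  − (-6) · |-2 2; 8 9| = −(-6)·(-18 − 16) = -204
  + 9 · |-2 2; 3 -7| = 9·(14 − 6) = 72
Sum: (332) + (-204) + (72) = 200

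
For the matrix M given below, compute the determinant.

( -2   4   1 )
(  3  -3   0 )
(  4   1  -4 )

The determinant is 39.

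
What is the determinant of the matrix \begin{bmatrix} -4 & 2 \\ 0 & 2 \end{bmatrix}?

-8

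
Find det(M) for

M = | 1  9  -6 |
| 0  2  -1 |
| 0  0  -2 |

-4

M is upper triangular, so det(M) is the product of the diagonal entries:
det = (1) · (2) · (-2) = -4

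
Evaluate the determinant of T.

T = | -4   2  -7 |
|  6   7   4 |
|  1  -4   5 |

|T| = -39

Expand along column 1:
  + (-4) · |7 4; -4 5| = (-4)·(35 − (-16)) = -204
  − 6 · |2 -7; -4 5| = −6·(10 − 28) = 108
  + 1 · |2 -7; 7 4| = 1·(8 − (-49)) = 57
Sum: (-204) + (108) + (57) = -39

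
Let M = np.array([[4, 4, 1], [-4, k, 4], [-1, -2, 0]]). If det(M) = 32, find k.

Expanding along the row containing k, det(M) is linear in k: det(M) = (1)·k + (24).
Set (1)·k + (24) = 32  ⇒  (1)·k = 8  ⇒  k = 8.

8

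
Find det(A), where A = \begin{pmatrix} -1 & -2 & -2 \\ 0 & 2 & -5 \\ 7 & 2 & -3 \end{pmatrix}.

94

Expand along column 1:
  + (-1) · |2 -5; 2 -3| = (-1)·(-6 − (-10)) = -4
  + 7 · |-2 -2; 2 -5| = 7·(10 − (-4)) = 98
Sum: (-4) + (98) = 94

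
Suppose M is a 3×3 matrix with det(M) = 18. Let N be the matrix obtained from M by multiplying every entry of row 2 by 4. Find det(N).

Scaling one row by 4 multiplies the determinant by 4.
det(N) = (4)·(18) = 72

The determinant is 72.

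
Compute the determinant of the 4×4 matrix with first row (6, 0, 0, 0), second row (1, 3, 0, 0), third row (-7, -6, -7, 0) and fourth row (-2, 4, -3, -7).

882

The matrix is lower triangular, so the determinant is the product of the diagonal entries:
det = (6) · (3) · (-7) · (-7) = 882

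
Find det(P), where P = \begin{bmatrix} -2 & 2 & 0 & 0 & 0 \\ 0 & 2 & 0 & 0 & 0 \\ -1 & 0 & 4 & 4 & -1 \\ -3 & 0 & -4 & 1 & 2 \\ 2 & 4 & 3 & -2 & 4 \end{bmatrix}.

P is block lower-triangular with a 2×2 block and a 3×3 block on the diagonal, so its determinant equals the product of the determinants of the diagonal blocks.
det of the 2×2 block = -4
det of the 3×3 block = 115
det = (-4)·(115) = -460

-460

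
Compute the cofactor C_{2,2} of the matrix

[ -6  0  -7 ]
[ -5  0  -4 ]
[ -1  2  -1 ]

Delete row 2 and column 2; the remaining 2×2 submatrix is [-6 -7; -1 -1].
Its determinant is (-6)·(-1) − (-7)·(-1) = -1.
The cofactor carries sign (−1)^(2+2) = +1, so C_{2,2} = +(-1) = -1.

-1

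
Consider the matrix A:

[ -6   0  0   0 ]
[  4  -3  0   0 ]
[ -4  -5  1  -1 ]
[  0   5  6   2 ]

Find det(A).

A is block lower-triangular with a 2×2 block and a 2×2 block on the diagonal, so its determinant equals the product of the determinants of the diagonal blocks.
det of the 2×2 block = 18
det of the 2×2 block = 8
det = (18)·(8) = 144

det(A) = 144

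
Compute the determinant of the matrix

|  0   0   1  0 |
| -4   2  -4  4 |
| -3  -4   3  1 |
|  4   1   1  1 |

86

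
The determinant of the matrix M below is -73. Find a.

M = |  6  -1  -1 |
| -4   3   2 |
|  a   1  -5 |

a = 5

Expanding along the row containing a, det(M) is linear in a: det(M) = (1)·a + (-78).
Set (1)·a + (-78) = -73  ⇒  (1)·a = 5  ⇒  a = 5.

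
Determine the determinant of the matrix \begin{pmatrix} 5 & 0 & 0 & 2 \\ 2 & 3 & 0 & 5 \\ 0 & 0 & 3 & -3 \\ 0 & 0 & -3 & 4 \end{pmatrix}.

The matrix is block upper-triangular with a 2×2 block and a 2×2 block on the diagonal, so its determinant equals the product of the determinants of the diagonal blocks.
det of the 2×2 block = 15
det of the 2×2 block = 3
det = (15)·(3) = 45

45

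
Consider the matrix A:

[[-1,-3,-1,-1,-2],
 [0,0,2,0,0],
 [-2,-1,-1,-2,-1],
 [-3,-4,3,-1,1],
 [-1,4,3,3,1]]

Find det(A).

-184

Expand along row 2 (it has 4 zeros):
  − (2) · M_23   where M_23 = det([-1 -3 -1 -2; -2 -1 -2 -1; -3 -4 -1 1; -1 4 3 1]) = 92
det = (-1)·(2)·(92) = -184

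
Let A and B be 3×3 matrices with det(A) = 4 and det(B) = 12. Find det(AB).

48

det(AB) = det(A)·det(B) = (4)·(12) = 48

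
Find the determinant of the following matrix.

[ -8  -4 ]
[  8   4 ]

det = (-8)·4 − (-4)·8 = -32 − (-32) = 0

0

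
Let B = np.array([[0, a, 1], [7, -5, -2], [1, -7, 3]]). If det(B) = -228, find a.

a = 8

Expanding along the column containing a, det(B) is linear in a: det(B) = (-23)·a + (-44).
Set (-23)·a + (-44) = -228  ⇒  (-23)·a = -184  ⇒  a = 8.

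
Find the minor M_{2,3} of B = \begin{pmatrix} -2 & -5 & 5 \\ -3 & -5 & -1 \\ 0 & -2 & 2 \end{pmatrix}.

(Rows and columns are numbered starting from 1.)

4

Delete row 2 and column 3; the remaining 2×2 submatrix is [-2 -5; 0 -2].
Its determinant is (-2)·(-2) − (-5)·0 = 4.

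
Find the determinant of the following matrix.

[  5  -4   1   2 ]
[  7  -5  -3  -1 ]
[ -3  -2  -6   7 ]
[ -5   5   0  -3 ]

-111

Expand along row 4 (it has 1 zero):
  − (-5) · M_41   where M_41 = det([-4 1 2; -5 -3 -1; -2 -6 7]) = 193
  + (5) · M_42   where M_42 = det([5 1 2; 7 -3 -1; -3 -6 7]) = -283
  + (-3) · M_44   where M_44 = det([5 -4 1; 7 -5 -3; -3 -2 -6]) = -113
det = (-1)·(-5)·(193) + (+1)·(5)·(-283) + (+1)·(-3)·(-113) = -111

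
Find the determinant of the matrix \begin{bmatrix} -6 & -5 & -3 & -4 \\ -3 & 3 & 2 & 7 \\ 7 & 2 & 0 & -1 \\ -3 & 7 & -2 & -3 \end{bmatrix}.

-710

Expand along row 3 (it has 1 zero):
  + (7) · M_31   where M_31 = det([-5 -3 -4; 3 2 7; 7 -2 -3]) = -134
  − (2) · M_32   where M_32 = det([-6 -3 -4; -3 2 7; -3 -2 -3]) = -6
  − (-1) · M_34   where M_34 = det([-6 -5 -3; -3 3 2; -3 7 -2]) = 216
det = (+1)·(7)·(-134) + (-1)·(2)·(-6) + (-1)·(-1)·(216) = -710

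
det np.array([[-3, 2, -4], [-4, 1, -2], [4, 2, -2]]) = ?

10

Expand along column 1:
  + (-3) · |1 -2; 2 -2| = (-3)·(-2 − (-4)) = -6
  − (-4) · |2 -4; 2 -2| = −(-4)·(-4 − (-8)) = 16
  + 4 · |2 -4; 1 -2| = 4·(-4 − (-4)) = 0
Sum: (-6) + (16) + (0) = 10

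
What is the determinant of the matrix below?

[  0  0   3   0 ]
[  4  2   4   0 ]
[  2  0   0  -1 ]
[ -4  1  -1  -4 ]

84

Expand along row 1 (it has 3 zeros):
  + (3) · M_13   where M_13 = det([4 2 0; 2 0 -1; -4 1 -4]) = 28
det = (+1)·(3)·(28) = 84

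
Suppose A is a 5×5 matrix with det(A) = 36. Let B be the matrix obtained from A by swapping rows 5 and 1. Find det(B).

|B| = -36

Swapping two rows multiplies the determinant by −1.
det(B) = (-1)·(36) = -36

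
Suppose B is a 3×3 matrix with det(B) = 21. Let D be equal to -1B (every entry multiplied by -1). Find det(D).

For a 3×3 matrix, det(-1B) = (-1)^3·det(B) = -1·det(B).
det(D) = (-1)·(21) = -21

-21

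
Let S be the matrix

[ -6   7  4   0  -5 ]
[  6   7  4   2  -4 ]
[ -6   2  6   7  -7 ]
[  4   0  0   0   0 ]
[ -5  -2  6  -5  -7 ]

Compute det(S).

Expand along row 4 (it has 4 zeros):
  − (4) · M_41   where M_41 = det([7 4 0 -5; 7 4 2 -4; 2 6 7 -7; -2 6 -5 -7]) = -504
det = (-1)·(4)·(-504) = 2016

2016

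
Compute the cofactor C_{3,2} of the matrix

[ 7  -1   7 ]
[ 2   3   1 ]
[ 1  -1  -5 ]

Delete row 3 and column 2; the remaining 2×2 submatrix is [7 7; 2 1].
Its determinant is 7·1 − 7·2 = -7.
The cofactor carries sign (−1)^(3+2) = −1, so C_{3,2} = −(-7) = 7.

7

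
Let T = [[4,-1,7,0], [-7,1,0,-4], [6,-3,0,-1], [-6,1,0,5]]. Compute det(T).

|T| = 854

Expand along column 3 (it has 3 zeros):
  + (7) · M_13   where M_13 = det([-7 1 -4; 6 -3 -1; -6 1 5]) = 122
det = (+1)·(7)·(122) = 854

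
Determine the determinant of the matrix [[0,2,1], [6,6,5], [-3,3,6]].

Expand along column 1:
  − 6 · |2 1; 3 6| = −6·(12 − 3) = -54
  + (-3) · |2 1; 6 5| = (-3)·(10 − 6) = -12
Sum: (-54) + (-12) = -66

The determinant is -66.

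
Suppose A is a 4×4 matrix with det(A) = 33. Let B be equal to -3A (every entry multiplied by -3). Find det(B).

For a 4×4 matrix, det(-3A) = (-3)^4·det(A) = 81·det(A).
det(B) = (81)·(33) = 2673

2673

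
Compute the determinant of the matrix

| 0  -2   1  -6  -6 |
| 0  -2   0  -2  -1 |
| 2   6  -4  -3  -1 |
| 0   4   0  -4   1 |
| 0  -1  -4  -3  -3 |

Expand along column 1 (it has 4 zeros):
  + (2) · M_31   where M_31 = det([-2 1 -6 -6; -2 0 -2 -1; 4 0 -4 1; -1 -4 -3 -3]) = 324
det = (+1)·(2)·(324) = 648

The determinant is 648.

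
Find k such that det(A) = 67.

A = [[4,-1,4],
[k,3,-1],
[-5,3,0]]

Expanding along the column containing k, det(A) is linear in k: det(A) = (12)·k + (67).
Set (12)·k + (67) = 67  ⇒  (12)·k = 0  ⇒  k = 0.

k = 0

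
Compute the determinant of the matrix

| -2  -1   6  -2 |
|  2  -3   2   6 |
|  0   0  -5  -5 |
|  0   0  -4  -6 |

The matrix is block upper-triangular with a 2×2 block and a 2×2 block on the diagonal, so its determinant equals the product of the determinants of the diagonal blocks.
det of the 2×2 block = 8
det of the 2×2 block = 10
det = (8)·(10) = 80

The determinant is 80.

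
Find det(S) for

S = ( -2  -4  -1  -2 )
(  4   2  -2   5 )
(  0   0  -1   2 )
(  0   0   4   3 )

-132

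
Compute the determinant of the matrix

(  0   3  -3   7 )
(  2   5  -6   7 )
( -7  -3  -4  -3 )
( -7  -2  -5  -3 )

The determinant is -147.

Expand along row 1 (it has 1 zero):
  − (3) · M_12   where M_12 = det([2 -6 7; -7 -4 -3; -7 -5 -3]) = 43
  + (-3) · M_13   where M_13 = det([2 5 7; -7 -3 -3; -7 -2 -3]) = -43
  − (7) · M_14   where M_14 = det([2 5 -6; -7 -3 -4; -7 -2 -5]) = 21
det = (-1)·(3)·(43) + (+1)·(-3)·(-43) + (-1)·(7)·(21) = -147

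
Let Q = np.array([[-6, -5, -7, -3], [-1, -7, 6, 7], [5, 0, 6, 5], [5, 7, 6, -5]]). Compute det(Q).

Expand along row 3 (it has 1 zero):
  + (5) · M_31   where M_31 = det([-5 -7 -3; -7 6 7; 7 6 -5]) = 514
  + (6) · M_33   where M_33 = det([-6 -5 -3; -1 -7 7; 5 7 -5]) = -150
  − (5) · M_34   where M_34 = det([-6 -5 -7; -1 -7 6; 5 7 6]) = 128
det = (+1)·(5)·(514) + (+1)·(6)·(-150) + (-1)·(5)·(128) = 1030

1030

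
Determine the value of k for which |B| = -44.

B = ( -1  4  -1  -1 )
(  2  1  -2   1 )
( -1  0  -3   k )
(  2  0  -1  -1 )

k = 5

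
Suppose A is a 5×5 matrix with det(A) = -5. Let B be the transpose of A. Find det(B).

-5

det(Aᵀ) = det(A).
det(B) = (1)·(-5) = -5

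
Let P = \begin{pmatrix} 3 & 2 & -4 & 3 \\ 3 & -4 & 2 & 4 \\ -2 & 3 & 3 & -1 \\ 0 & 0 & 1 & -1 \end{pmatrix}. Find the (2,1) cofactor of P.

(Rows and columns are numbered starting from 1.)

Delete row 2 and column 1; the remaining 3×3 submatrix is [2 -4 3; 3 3 -1; 0 1 -1].
Its determinant is -7.
The cofactor carries sign (−1)^(2+1) = −1, so C_{2,1} = −(-7) = 7.

The cofactor is 7.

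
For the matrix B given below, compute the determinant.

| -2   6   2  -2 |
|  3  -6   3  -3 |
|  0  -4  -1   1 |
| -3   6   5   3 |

det(B) = -336

Expand along row 3 (it has 1 zero):
  − (-4) · M_32   where M_32 = det([-2 2 -2; 3 3 -3; -3 5 3]) = -96
  + (-1) · M_33   where M_33 = det([-2 6 -2; 3 -6 -3; -3 6 3]) = 0
  − (1) · M_34   where M_34 = det([-2 6 2; 3 -6 3; -3 6 5]) = -48
det = (-1)·(-4)·(-96) + (+1)·(-1)·(0) + (-1)·(1)·(-48) = -336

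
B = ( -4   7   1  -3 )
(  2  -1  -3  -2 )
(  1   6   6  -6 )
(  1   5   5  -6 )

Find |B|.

det(B) = 114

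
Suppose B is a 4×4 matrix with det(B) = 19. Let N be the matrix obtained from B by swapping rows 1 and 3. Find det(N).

The determinant is -19.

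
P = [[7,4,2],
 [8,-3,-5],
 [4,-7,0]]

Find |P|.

-413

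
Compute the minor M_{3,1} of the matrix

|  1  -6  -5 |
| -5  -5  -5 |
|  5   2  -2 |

5

Delete row 3 and column 1; the remaining 2×2 submatrix is [-6 -5; -5 -5].
Its determinant is (-6)·(-5) − (-5)·(-5) = 5.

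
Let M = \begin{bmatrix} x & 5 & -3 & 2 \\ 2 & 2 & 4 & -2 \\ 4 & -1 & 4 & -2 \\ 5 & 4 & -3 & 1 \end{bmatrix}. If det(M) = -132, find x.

6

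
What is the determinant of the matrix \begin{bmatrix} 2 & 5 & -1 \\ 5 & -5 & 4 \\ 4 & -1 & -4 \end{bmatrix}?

Expand along column 1:
  + 2 · |-5 4; -1 -4| = 2·(20 − (-4)) = 48
  − 5 · |5 -1; -1 -4| = −5·(-20 − 1) = 105
  + 4 · |5 -1; -5 4| = 4·(20 − 5) = 60
Sum: (48) + (105) + (60) = 213

213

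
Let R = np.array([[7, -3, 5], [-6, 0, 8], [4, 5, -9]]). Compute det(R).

Expand along column 2:
  − (-3) · |-6 8; 4 -9| = −(-3)·(54 − 32) = 66
  − 5 · |7 5; -6 8| = −5·(56 − (-30)) = -430
Sum: (66) + (-430) = -364

-364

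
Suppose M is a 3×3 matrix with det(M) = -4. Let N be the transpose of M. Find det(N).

det(Mᵀ) = det(M).
det(N) = (1)·(-4) = -4

-4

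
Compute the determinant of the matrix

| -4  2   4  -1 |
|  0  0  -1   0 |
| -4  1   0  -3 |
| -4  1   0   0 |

Expand along row 2 (it has 3 zeros):
  − (-1) · M_23   where M_23 = det([-4 2 -1; -4 1 -3; -4 1 0]) = 12
det = (-1)·(-1)·(12) = 12

12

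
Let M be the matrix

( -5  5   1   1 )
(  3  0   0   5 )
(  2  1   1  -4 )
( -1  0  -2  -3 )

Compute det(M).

Expand along row 2 (it has 2 zeros):
  − (3) · M_21   where M_21 = det([5 1 1; 1 1 -4; 0 -2 -3]) = -54
  + (5) · M_24   where M_24 = det([-5 5 1; 2 1 1; -1 0 -2]) = 26
det = (-1)·(3)·(-54) + (+1)·(5)·(26) = 292

|M| = 292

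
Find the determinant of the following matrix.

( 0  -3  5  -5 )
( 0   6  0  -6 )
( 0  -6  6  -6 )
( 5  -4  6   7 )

-360

Expand along column 1 (it has 3 zeros):
  − (5) · M_41   where M_41 = det([-3 5 -5; 6 0 -6; -6 6 -6]) = 72
det = (-1)·(5)·(72) = -360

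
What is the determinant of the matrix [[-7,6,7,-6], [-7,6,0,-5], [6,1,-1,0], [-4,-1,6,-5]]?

Expand along row 2 (it has 1 zero):
  − (-7) · M_21   where M_21 = det([6 7 -6; 1 -1 0; -1 6 -5]) = 35
  + (6) · M_22   where M_22 = det([-7 7 -6; 6 -1 0; -4 6 -5]) = -17
  + (-5) · M_24   where M_24 = det([-7 6 7; 6 1 -1; -4 -1 6]) = -241
det = (-1)·(-7)·(35) + (+1)·(6)·(-17) + (+1)·(-5)·(-241) = 1348

1348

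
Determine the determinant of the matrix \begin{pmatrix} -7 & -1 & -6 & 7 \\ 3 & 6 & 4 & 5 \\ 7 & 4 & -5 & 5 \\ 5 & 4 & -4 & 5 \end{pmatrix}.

-314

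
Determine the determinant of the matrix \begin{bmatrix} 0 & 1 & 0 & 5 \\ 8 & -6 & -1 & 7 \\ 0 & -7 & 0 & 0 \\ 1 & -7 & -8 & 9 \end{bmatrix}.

The determinant is -2205.

Expand along row 3 (it has 3 zeros):
  − (-7) · M_32   where M_32 = det([0 0 5; 8 -1 7; 1 -8 9]) = -315
det = (-1)·(-7)·(-315) = -2205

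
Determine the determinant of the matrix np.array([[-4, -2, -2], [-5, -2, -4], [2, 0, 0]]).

Expand along row 3:
  + 2 · |-2 -2; -2 -4| = 2·(8 − 4) = 8

The determinant is 8.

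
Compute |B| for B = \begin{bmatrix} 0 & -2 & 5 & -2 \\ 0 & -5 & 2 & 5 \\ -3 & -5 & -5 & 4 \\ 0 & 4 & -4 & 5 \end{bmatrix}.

|B| = -423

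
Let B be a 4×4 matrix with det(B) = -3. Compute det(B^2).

The determinant is 9.

det(B^2) = (det B)^2 = (-3)^2 = 9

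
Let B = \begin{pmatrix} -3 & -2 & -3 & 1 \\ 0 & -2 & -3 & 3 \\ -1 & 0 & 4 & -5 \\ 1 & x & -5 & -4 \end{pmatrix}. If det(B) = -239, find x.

x = -1

Expanding along the row containing x, det(B) is linear in x: det(B) = (-3)·x + (-242).
Set (-3)·x + (-242) = -239  ⇒  (-3)·x = 3  ⇒  x = -1.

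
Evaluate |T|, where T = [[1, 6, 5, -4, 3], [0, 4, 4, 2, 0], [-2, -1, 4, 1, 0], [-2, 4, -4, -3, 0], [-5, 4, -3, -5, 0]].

|T| = 312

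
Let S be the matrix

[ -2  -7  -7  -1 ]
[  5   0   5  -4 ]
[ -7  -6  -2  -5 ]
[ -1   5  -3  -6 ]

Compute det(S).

Expand along row 2 (it has 1 zero):
  − (5) · M_21   where M_21 = det([-7 -7 -1; -6 -2 -5; 5 -3 -6]) = 420
  − (5) · M_23   where M_23 = det([-2 -7 -1; -7 -6 -5; -1 5 -6]) = 178
  + (-4) · M_24   where M_24 = det([-2 -7 -7; -7 -6 -2; -1 5 -3]) = 364
det = (-1)·(5)·(420) + (-1)·(5)·(178) + (+1)·(-4)·(364) = -4446

|S| = -4446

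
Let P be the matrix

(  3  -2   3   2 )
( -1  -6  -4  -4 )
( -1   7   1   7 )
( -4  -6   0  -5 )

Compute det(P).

Expand along row 4 (it has 1 zero):
  − (-4) · M_41   where M_41 = det([-2 3 2; -6 -4 -4; 7 1 7]) = 134
  + (-6) · M_42   where M_42 = det([3 3 2; -1 -4 -4; -1 1 7]) = -49
  + (-5) · M_44   where M_44 = det([3 -2 3; -1 -6 -4; -1 7 1]) = 17
det = (-1)·(-4)·(134) + (+1)·(-6)·(-49) + (+1)·(-5)·(17) = 745

|P| = 745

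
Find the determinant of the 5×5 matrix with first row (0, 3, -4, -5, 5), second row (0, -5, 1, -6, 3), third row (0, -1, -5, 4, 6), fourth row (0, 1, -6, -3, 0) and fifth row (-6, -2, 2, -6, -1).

The determinant is -15252.

Expand along column 1 (it has 4 zeros):
  + (-6) · M_51   where M_51 = det([3 -4 -5 5; -5 1 -6 3; -1 -5 4 6; 1 -6 -3 0]) = 2542
det = (+1)·(-6)·(2542) = -15252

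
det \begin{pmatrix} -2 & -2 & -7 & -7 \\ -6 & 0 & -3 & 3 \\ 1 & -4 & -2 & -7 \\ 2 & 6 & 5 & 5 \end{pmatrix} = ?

Expand along row 2 (it has 1 zero):
  − (-6) · M_21   where M_21 = det([-2 -7 -7; -4 -2 -7; 6 5 5]) = 160
  − (-3) · M_23   where M_23 = det([-2 -2 -7; 1 -4 -7; 2 6 5]) = -104
  + (3) · M_24   where M_24 = det([-2 -2 -7; 1 -4 -2; 2 6 5]) = -64
det = (-1)·(-6)·(160) + (-1)·(-3)·(-104) + (+1)·(3)·(-64) = 456

456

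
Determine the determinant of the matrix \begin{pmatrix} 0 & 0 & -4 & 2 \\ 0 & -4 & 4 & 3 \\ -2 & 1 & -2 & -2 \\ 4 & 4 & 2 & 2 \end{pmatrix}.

Expand along row 1 (it has 2 zeros):
  + (-4) · M_13   where M_13 = det([0 -4 3; -2 1 -2; 4 4 2]) = -20
  − (2) · M_14   where M_14 = det([0 -4 4; -2 1 -2; 4 4 2]) = -32
det = (+1)·(-4)·(-20) + (-1)·(2)·(-32) = 144

144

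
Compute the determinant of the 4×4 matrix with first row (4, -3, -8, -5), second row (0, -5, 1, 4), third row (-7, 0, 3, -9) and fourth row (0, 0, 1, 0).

Expand along row 4 (it has 3 zeros):
  − (1) · M_43   where M_43 = det([4 -3 -5; 0 -5 4; -7 0 -9]) = 439
det = (-1)·(1)·(439) = -439

The determinant is -439.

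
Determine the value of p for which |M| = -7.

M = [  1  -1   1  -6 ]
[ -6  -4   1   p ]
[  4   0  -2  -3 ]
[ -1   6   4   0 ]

4

Expanding along the column containing p, det(M) is linear in p: det(M) = (50)·p + (-207).
Set (50)·p + (-207) = -7  ⇒  (50)·p = 200  ⇒  p = 4.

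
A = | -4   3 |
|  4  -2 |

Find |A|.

-4

det(A) = (-4)·(-2) − 3·4 = 8 − 12 = -4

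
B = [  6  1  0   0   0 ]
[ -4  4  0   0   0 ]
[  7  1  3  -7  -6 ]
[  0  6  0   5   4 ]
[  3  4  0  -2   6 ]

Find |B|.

3192

B is block lower-triangular with a 2×2 block and a 3×3 block on the diagonal, so its determinant equals the product of the determinants of the diagonal blocks.
det of the 2×2 block = 28
det of the 3×3 block = 114
det = (28)·(114) = 3192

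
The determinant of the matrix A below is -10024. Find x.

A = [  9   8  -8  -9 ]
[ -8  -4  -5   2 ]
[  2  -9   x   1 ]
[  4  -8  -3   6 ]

Expanding along the row containing x, det(A) is linear in x: det(A) = (-344)·x + (-8304).
Set (-344)·x + (-8304) = -10024  ⇒  (-344)·x = -1720  ⇒  x = 5.

x = 5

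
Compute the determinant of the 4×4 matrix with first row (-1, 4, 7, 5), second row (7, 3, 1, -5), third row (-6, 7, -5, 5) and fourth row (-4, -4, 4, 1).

-1973

Expand along row 1:
  + (-1) · M_11   where M_11 = det([3 1 -5; 7 -5 5; -4 4 1]) = -142
  − (4) · M_12   where M_12 = det([7 1 -5; -6 -5 5; -4 4 1]) = 31
  + (7) · M_13   where M_13 = det([7 3 -5; -6 7 5; -4 -4 1]) = -113
  − (5) · M_14   where M_14 = det([7 3 1; -6 7 -5; -4 -4 4]) = 240
det = (+1)·(-1)·(-142) + (-1)·(4)·(31) + (+1)·(7)·(-113) + (-1)·(5)·(240) = -1973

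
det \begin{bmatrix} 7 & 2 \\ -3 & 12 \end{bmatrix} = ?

90

det = 7·12 − 2·(-3) = 84 − (-6) = 90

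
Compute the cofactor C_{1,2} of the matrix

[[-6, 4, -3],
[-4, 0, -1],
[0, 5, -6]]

Delete row 1 and column 2; the remaining 2×2 submatrix is [-4 -1; 0 -6].
Its determinant is (-4)·(-6) − (-1)·0 = 24.
The cofactor carries sign (−1)^(1+2) = −1, so C_{1,2} = −(24) = -24.

-24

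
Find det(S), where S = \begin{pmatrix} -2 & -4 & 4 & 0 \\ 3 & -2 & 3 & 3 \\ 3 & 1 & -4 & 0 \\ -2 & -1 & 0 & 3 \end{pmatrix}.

-258

Expand along column 4 (it has 2 zeros):
  + (3) · M_24   where M_24 = det([-2 -4 4; 3 1 -4; -2 -1 0]) = -28
  + (3) · M_44   where M_44 = det([-2 -4 4; 3 -2 3; 3 1 -4]) = -58
det = (+1)·(3)·(-28) + (+1)·(3)·(-58) = -258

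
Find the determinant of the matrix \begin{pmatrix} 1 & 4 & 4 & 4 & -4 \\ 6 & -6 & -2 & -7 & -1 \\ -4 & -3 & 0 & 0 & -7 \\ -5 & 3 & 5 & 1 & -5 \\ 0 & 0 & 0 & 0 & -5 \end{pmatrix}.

-3915

Expand along row 5 (it has 4 zeros):
  + (-5) · M_55   where M_55 = det([1 4 4 4; 6 -6 -2 -7; -4 -3 0 0; -5 3 5 1]) = 783
det = (+1)·(-5)·(783) = -3915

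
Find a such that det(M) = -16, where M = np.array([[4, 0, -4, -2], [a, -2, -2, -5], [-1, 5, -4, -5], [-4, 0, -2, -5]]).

Expanding along the column containing a, det(M) is linear in a: det(M) = (80)·a + (304).
Set (80)·a + (304) = -16  ⇒  (80)·a = -320  ⇒  a = -4.

a = -4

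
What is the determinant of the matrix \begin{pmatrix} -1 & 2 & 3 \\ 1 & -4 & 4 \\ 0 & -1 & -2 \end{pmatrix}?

The determinant is -11.

Expand along column 1:
  + (-1) · |-4 4; -1 -2| = (-1)·(8 − (-4)) = -12
  − 1 · |2 3; -1 -2| = −1·(-4 − (-3)) = 1
Sum: (-12) + (1) = -11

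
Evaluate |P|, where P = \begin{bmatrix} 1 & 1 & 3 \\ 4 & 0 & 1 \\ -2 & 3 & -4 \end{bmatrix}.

det(P) = 47

Expand along column 2:
  − 1 · |4 1; -2 -4| = −1·(-16 − (-2)) = 14
  − 3 · |1 3; 4 1| = −3·(1 − 12) = 33
Sum: (14) + (33) = 47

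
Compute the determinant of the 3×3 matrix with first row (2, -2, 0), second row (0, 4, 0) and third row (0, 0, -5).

-40

The matrix is upper triangular, so the determinant is the product of the diagonal entries:
det = (2) · (4) · (-5) = -40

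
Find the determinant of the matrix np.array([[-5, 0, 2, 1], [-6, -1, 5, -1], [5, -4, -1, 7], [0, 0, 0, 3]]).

-141

Expand along row 4 (it has 3 zeros):
  + (3) · M_44   where M_44 = det([-5 0 2; -6 -1 5; 5 -4 -1]) = -47
det = (+1)·(3)·(-47) = -141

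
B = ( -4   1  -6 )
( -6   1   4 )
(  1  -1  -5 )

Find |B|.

Expand along row 1:
  + (-4) · |1 4; -1 -5| = (-4)·(-5 − (-4)) = 4
  − 1 · |-6 4; 1 -5| = −1·(30 − 4) = -26
  + (-6) · |-6 1; 1 -1| = (-6)·(6 − 1) = -30
Sum: (4) + (-26) + (-30) = -52

-52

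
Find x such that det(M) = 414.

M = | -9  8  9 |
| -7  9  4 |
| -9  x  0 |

Expanding along the column containing x, det(M) is linear in x: det(M) = (-27)·x + (441).
Set (-27)·x + (441) = 414  ⇒  (-27)·x = -27  ⇒  x = 1.

1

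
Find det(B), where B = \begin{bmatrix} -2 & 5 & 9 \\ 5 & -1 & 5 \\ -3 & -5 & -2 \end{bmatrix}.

The determinant is -331.

Expand along row 1:
  + (-2) · |-1 5; -5 -2| = (-2)·(2 − (-25)) = -54
  − 5 · |5 5; -3 -2| = −5·(-10 − (-15)) = -25
  + 9 · |5 -1; -3 -5| = 9·(-25 − 3) = -252
Sum: (-54) + (-25) + (-252) = -331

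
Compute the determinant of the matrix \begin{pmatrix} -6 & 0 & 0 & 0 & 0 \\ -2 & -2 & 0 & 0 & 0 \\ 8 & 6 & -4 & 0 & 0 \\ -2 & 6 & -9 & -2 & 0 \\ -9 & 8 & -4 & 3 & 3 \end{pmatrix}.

288

The matrix is lower triangular, so the determinant is the product of the diagonal entries:
det = (-6) · (-2) · (-4) · (-2) · (3) = 288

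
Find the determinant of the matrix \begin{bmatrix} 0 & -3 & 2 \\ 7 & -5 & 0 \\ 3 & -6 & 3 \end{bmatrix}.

The determinant is 9.

Expand along row 1:
  − (-3) · |7 0; 3 3| = −(-3)·(21 − 0) = 63
  + 2 · |7 -5; 3 -6| = 2·(-42 − (-15)) = -54
Sum: (63) + (-54) = 9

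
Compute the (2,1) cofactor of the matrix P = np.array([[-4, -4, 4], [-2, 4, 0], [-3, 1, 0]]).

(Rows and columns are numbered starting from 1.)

4

Delete row 2 and column 1; the remaining 2×2 submatrix is [-4 4; 1 0].
Its determinant is (-4)·0 − 4·1 = -4.
The cofactor carries sign (−1)^(2+1) = −1, so C_{2,1} = −(-4) = 4.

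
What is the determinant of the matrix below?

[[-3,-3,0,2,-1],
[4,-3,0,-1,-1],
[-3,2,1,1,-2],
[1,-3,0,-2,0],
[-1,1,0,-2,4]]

-130

Expand along column 3 (it has 4 zeros):
  + (1) · M_33   where M_33 = det([-3 -3 2 -1; 4 -3 -1 -1; 1 -3 -2 0; -1 1 -2 4]) = -130
det = (+1)·(1)·(-130) = -130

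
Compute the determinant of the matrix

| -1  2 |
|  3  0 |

det = (-1)·0 − 2·3 = 0 − 6 = -6

-6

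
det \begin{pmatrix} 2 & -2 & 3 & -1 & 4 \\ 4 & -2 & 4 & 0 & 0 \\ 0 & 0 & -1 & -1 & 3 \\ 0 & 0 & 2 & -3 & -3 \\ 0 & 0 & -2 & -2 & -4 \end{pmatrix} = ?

The matrix is block upper-triangular with a 2×2 block and a 3×3 block on the diagonal, so its determinant equals the product of the determinants of the diagonal blocks.
det of the 2×2 block = 4
det of the 3×3 block = -50
det = (4)·(-50) = -200

-200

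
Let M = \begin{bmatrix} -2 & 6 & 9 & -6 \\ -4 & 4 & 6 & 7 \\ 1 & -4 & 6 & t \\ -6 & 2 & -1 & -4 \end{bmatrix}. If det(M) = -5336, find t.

Expanding along the column containing t, det(M) is linear in t: det(M) = (64)·t + (-4952).
Set (64)·t + (-4952) = -5336  ⇒  (64)·t = -384  ⇒  t = -6.

t = -6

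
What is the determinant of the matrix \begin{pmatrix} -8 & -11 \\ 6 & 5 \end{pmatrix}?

det = (-8)·5 − (-11)·6 = -40 − (-66) = 26

26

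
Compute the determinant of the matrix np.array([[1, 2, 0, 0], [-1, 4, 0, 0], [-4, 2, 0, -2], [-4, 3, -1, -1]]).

The determinant is -12.

The matrix is block lower-triangular with a 2×2 block and a 2×2 block on the diagonal, so its determinant equals the product of the determinants of the diagonal blocks.
det of the 2×2 block = 6
det of the 2×2 block = -2
det = (6)·(-2) = -12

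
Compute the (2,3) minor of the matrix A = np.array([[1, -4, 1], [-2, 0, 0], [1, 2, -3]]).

The minor is 6.

Delete row 2 and column 3; the remaining 2×2 submatrix is [1 -4; 1 2].
Its determinant is 1·2 − (-4)·1 = 6.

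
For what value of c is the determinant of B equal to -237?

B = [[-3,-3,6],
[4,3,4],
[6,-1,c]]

-7

Expanding along the row containing c, det(B) is linear in c: det(B) = (3)·c + (-216).
Set (3)·c + (-216) = -237  ⇒  (3)·c = -21  ⇒  c = -7.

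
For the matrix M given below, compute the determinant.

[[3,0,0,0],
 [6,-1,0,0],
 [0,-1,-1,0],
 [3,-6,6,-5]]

M is lower triangular, so det(M) is the product of the diagonal entries:
det = (3) · (-1) · (-1) · (-5) = -15

det(M) = -15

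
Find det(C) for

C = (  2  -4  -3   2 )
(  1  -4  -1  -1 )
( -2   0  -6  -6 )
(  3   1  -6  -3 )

-520

Expand along row 3 (it has 1 zero):
  + (-2) · M_31   where M_31 = det([-4 -3 2; -4 -1 -1; 1 -6 -3]) = 101
  + (-6) · M_33   where M_33 = det([2 -4 2; 1 -4 -1; 3 1 -3]) = 52
  − (-6) · M_34   where M_34 = det([2 -4 -3; 1 -4 -1; 3 1 -6]) = -1
det = (+1)·(-2)·(101) + (+1)·(-6)·(52) + (-1)·(-6)·(-1) = -520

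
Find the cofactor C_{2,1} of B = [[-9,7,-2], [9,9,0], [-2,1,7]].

The cofactor is -51.

Delete row 2 and column 1; the remaining 2×2 submatrix is [7 -2; 1 7].
Its determinant is 7·7 − (-2)·1 = 51.
The cofactor carries sign (−1)^(2+1) = −1, so C_{2,1} = −(51) = -51.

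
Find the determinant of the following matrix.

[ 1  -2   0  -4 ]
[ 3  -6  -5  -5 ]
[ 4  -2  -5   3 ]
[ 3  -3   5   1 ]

The determinant is 420.

Expand along row 1 (it has 1 zero):
  + (1) · M_11   where M_11 = det([-6 -5 -5; -2 -5 3; -3 5 1]) = 280
  − (-2) · M_12   where M_12 = det([3 -5 -5; 4 -5 3; 3 5 1]) = -260
  − (-4) · M_14   where M_14 = det([3 -6 -5; 4 -2 -5; 3 -3 5]) = 165
det = (+1)·(1)·(280) + (-1)·(-2)·(-260) + (-1)·(-4)·(165) = 420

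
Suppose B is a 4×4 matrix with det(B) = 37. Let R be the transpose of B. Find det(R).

det(R) = 37

det(Bᵀ) = det(B).
det(R) = (1)·(37) = 37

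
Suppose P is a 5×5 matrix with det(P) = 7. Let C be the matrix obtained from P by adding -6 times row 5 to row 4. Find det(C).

7

Adding a multiple of one row to another leaves the determinant unchanged.
det(C) = (1)·(7) = 7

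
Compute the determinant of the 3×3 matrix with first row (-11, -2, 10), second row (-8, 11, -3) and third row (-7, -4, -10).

Expand along column 1:
  + (-11) · |11 -3; -4 -10| = (-11)·(-110 − 12) = 1342
  − (-8) · |-2 10; -4 -10| = −(-8)·(20 − (-40)) = 480
  + (-7) · |-2 10; 11 -3| = (-7)·(6 − 110) = 728
Sum: (1342) + (480) + (728) = 2550

2550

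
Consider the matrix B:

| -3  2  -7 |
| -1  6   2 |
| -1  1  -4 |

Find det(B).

Expand along column 1:
  + (-3) · |6 2; 1 -4| = (-3)·(-24 − 2) = 78
  − (-1) · |2 -7; 1 -4| = −(-1)·(-8 − (-7)) = -1
  + (-1) · |2 -7; 6 2| = (-1)·(4 − (-42)) = -46
Sum: (78) + (-1) + (-46) = 31

The determinant is 31.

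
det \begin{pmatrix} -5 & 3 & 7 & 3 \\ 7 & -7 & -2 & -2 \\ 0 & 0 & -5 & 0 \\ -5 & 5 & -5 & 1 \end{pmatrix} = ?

Expand along row 3 (it has 3 zeros):
  + (-5) · M_33   where M_33 = det([-5 3 3; 7 -7 -2; -5 5 1]) = -6
det = (+1)·(-5)·(-6) = 30

30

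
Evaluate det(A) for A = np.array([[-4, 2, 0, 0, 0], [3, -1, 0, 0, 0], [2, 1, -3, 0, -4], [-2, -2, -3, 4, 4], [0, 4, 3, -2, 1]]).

|A| = 24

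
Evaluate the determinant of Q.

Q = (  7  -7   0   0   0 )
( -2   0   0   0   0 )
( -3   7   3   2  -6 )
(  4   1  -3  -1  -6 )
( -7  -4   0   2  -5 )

|Q| = -798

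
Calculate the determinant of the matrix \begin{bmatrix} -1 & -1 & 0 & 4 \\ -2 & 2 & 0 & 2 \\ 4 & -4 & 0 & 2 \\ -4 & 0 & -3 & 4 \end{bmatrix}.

The determinant is -72.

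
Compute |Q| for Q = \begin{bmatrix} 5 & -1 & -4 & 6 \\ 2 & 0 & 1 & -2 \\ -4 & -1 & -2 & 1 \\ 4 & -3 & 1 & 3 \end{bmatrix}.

180

Expand along row 2 (it has 1 zero):
  − (2) · M_21   where M_21 = det([-1 -4 6; -1 -2 1; -3 1 3]) = -35
  − (1) · M_23   where M_23 = det([5 -1 6; -4 -1 1; 4 -3 3]) = 80
  + (-2) · M_24   where M_24 = det([5 -1 -4; -4 -1 -2; 4 -3 1]) = -95
det = (-1)·(2)·(-35) + (-1)·(1)·(80) + (+1)·(-2)·(-95) = 180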